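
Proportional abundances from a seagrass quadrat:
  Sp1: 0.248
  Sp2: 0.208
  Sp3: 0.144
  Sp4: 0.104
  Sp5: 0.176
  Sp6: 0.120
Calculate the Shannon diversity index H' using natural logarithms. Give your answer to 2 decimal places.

Each pᵢ ln pᵢ term (working shown to 4 dp, full precision carried): 0.248×(-1.3943)=-0.3458, 0.208×(-1.5702)=-0.3266, 0.144×(-1.9379)=-0.2791, 0.104×(-2.2634)=-0.2354, 0.176×(-1.7373)=-0.3058, 0.12×(-2.1203)=-0.2544.
Sum = -1.7470, so H' = 1.75.

1.75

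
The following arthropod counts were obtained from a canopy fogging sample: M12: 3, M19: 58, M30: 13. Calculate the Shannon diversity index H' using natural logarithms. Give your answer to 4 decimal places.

Total N = 3+58+13 = 74, so the proportions are 0.040541, 0.783784, 0.175676 (working shown to 6 dp, full precision carried).
Each pᵢ ln pᵢ term: 0.040541×(-3.205453)=-0.129951, 0.783784×(-0.243622)=-0.190947, 0.175676×(-1.739116)=-0.305520.
Sum = -0.626418, so H' = 0.6264.

0.6264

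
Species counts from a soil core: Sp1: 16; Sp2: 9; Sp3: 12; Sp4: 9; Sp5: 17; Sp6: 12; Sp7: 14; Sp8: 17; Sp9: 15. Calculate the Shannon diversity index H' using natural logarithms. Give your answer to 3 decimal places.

2.172

Total N = 16+9+12+9+17+12+14+17+15 = 121, so the proportions are 0.13223, 0.07438, 0.09917, 0.07438, 0.1405, 0.09917, 0.1157, 0.1405, 0.12397 (working shown to 5 dp, full precision carried).
Each pᵢ ln pᵢ term: 0.13223×(-2.02320)=-0.26753, 0.07438×(-2.59857)=-0.19328, 0.09917×(-2.31088)=-0.22918, 0.07438×(-2.59857)=-0.19328, 0.1405×(-1.96258)=-0.27573, 0.09917×(-2.31088)=-0.22918, 0.1157×(-2.15673)=-0.24954, 0.1405×(-1.96258)=-0.27573, 0.12397×(-2.08774)=-0.25881.
Sum = -2.17227, so H' = 2.172.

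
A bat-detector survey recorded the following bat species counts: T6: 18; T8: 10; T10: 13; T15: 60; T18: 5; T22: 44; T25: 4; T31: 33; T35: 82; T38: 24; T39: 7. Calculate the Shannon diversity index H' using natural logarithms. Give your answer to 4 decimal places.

Total N = 18+10+13+60+5+44+4+33+82+24+7 = 300, so the proportions are 0.06, 0.033333, 0.043333, 0.2, 0.016667, 0.146667, 0.013333, 0.11, 0.273333, 0.08, 0.023333 (working shown to 6 dp, full precision carried).
Each pᵢ ln pᵢ term: 0.06×(-2.813411)=-0.168805, 0.033333×(-3.401197)=-0.113373, 0.043333×(-3.138833)=-0.136016, 0.2×(-1.609438)=-0.321888, 0.016667×(-4.094345)=-0.068239, 0.146667×(-1.919593)=-0.281540, 0.013333×(-4.317488)=-0.057567, 0.11×(-2.207275)=-0.242800, 0.273333×(-1.297063)=-0.354531, 0.08×(-2.525729)=-0.202058, 0.023333×(-3.757872)=-0.087684.
Sum = -2.034500, so H' = 2.0345.

2.0345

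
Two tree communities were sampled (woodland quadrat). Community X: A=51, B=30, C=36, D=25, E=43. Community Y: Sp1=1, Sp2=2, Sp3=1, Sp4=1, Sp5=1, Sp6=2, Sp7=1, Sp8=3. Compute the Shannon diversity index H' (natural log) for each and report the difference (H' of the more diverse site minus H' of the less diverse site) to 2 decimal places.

0.40

Community X: N=185, proportions 0.2757, 0.1622, 0.1946, 0.1351, 0.2324, giving H' = 1.5784 (working shown to 4 dp, full precision carried).
Community Y: N=12, proportions 0.0833, 0.1667, 0.0833, 0.0833, 0.0833, 0.1667, 0.0833, 0.25, giving H' = 1.9792.
Difference = |1.5784 − 1.9792| = 0.4008, i.e. 0.40 to 2 decimal places.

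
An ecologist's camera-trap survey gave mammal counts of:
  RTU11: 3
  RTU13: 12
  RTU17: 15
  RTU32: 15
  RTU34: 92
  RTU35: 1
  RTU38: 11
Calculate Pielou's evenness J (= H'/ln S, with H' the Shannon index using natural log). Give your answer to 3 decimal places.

Total N = 3+12+15+15+92+1+11 = 149, so the proportions are 0.02013, 0.08054, 0.10067, 0.10067, 0.61745, 0.00671, 0.07383 (working shown to 5 dp, full precision carried).
H' = −Σ pᵢ ln pᵢ = −((-0.07863) + (-0.20288) + (-0.23113) + (-0.23113) + (-0.29771) + (-0.03358) + (-0.19239)) = 1.26745.
With S = 7 species, ln S = 1.94591, so J = 1.26745/1.94591 = 0.65134, i.e. 0.651 to 3 decimal places.

0.651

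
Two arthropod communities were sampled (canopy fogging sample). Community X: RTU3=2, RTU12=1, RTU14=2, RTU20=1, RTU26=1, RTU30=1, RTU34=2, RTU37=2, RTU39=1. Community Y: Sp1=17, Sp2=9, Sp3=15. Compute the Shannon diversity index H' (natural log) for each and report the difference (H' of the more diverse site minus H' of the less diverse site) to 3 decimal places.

1.073

Community X: N=13, proportions 0.15385, 0.07692, 0.15385, 0.07692, 0.07692, 0.07692, 0.15385, 0.15385, 0.07692, giving H' = 2.13840 (working shown to 5 dp, full precision carried).
Community Y: N=41, proportions 0.41463, 0.21951, 0.36585, giving H' = 1.06576.
Difference = |2.13840 − 1.06576| = 1.07264, i.e. 1.073 to 3 decimal places.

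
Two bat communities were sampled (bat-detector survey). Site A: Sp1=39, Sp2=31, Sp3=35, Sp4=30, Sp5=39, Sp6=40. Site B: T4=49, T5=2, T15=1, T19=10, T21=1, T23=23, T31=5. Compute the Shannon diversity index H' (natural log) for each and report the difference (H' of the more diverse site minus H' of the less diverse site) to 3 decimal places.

0.519

Site A: N=214, proportions 0.18224, 0.14486, 0.16355, 0.14019, 0.18224, 0.18692, giving H' = 1.78542 (working shown to 5 dp, full precision carried).
Site B: N=91, proportions 0.53846, 0.02198, 0.01099, 0.10989, 0.01099, 0.25275, 0.05495, giving H' = 1.26608.
Difference = |1.78542 − 1.26608| = 0.51934, i.e. 0.519 to 3 decimal places.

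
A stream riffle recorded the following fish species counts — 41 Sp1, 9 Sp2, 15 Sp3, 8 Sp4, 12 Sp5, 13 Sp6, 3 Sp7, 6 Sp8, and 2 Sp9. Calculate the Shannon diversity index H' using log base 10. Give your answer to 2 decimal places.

0.81

Total N = 41+9+15+8+12+13+3+6+2 = 109, so the proportions are 0.3761, 0.0826, 0.1376, 0.0734, 0.1101, 0.1193, 0.0275, 0.055, 0.0183 (working shown to 4 dp, full precision carried).
Each pᵢ log₁₀ pᵢ term: 0.3761×(-0.4246)=-0.1597, 0.0826×(-1.0832)=-0.0894, 0.1376×(-0.8613)=-0.1185, 0.0734×(-1.1343)=-0.0833, 0.1101×(-0.9582)=-0.1055, 0.1193×(-0.9235)=-0.1101, 0.0275×(-1.5603)=-0.0429, 0.055×(-1.2593)=-0.0693, 0.0183×(-1.7364)=-0.0319.
Sum = -0.8107, so H' = 0.81.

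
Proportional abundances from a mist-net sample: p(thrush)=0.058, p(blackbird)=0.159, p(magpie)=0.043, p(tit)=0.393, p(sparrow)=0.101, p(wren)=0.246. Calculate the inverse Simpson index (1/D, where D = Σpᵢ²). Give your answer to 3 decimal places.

D = 0.058² + 0.159² + 0.043² + 0.393² + 0.101² + 0.246² = 0.0033640 + 0.0252810 + 0.0018490 + 0.1544490 + 0.0102010 + 0.0605160 = 0.2556600 (working shown to 7 dp, full precision carried).
So 1/D = 3.91144, i.e. 3.911 to 3 decimal places.

3.911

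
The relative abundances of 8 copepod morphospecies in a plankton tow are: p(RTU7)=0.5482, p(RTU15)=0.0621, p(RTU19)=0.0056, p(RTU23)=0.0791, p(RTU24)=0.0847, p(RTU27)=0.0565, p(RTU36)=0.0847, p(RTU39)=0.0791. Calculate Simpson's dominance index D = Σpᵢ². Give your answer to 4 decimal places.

0.3345

D = 0.5482² + 0.0621² + 0.0056² + 0.0791² + 0.0847² + 0.0565² + 0.0847² + 0.0791² = 0.300523 + 0.003856 + 0.000031 + 0.006257 + 0.007174 + 0.003192 + 0.007174 + 0.006257 = 0.334465 (working shown to 6 dp, full precision carried).
To 4 decimal places, D = 0.3345.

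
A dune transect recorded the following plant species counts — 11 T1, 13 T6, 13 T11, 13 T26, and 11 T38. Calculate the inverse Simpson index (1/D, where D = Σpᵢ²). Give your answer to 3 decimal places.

4.968

Total N = 11+13+13+13+11 = 61, so the proportions are 0.1803279, 0.2131148, 0.2131148, 0.2131148, 0.1803279 (working shown to 7 dp, full precision carried).
D = 0.1803279² + 0.2131148² + 0.2131148² + 0.2131148² + 0.1803279² = 0.0325181 + 0.0454179 + 0.0454179 + 0.0454179 + 0.0325181 = 0.2012900.
So 1/D = 4.96796, i.e. 4.968 to 3 decimal places.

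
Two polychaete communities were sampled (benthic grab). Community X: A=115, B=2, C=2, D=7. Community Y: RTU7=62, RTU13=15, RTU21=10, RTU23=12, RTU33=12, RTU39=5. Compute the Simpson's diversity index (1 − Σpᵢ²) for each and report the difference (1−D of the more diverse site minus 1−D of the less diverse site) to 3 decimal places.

0.504

Community X: N=126, proportions 0.9127, 0.01587, 0.01587, 0.05556, giving 1−D = 0.16339 (working shown to 5 dp, full precision carried).
Community Y: N=116, proportions 0.53448, 0.12931, 0.08621, 0.10345, 0.10345, 0.0431, giving 1−D = 0.66691.
Difference = |0.16339 − 0.66691| = 0.50352, i.e. 0.504 to 3 decimal places.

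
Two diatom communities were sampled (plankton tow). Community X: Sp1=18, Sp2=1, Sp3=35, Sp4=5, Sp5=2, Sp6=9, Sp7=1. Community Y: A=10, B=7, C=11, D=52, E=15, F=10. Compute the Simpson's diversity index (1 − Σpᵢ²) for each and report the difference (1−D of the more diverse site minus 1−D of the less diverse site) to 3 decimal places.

0.030

Community X: N=71, proportions 0.25352, 0.01408, 0.49296, 0.07042, 0.02817, 0.12676, 0.01408, giving 1−D = 0.67050 (working shown to 5 dp, full precision carried).
Community Y: N=105, proportions 0.09524, 0.06667, 0.10476, 0.49524, 0.14286, 0.09524, giving 1−D = 0.70077.
Difference = |0.67050 − 0.70077| = 0.03027, i.e. 0.030 to 3 decimal places.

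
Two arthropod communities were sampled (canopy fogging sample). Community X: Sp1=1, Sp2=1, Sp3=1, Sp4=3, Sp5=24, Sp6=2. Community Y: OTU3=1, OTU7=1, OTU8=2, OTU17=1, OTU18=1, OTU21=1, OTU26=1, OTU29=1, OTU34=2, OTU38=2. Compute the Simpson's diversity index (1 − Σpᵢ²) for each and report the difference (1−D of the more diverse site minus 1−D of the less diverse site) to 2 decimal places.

Community X: N=32, proportions 0.0312, 0.0312, 0.0312, 0.0938, 0.75, 0.0625, giving 1−D = 0.4219 (working shown to 4 dp, full precision carried).
Community Y: N=13, proportions 0.0769, 0.0769, 0.1538, 0.0769, 0.0769, 0.0769, 0.0769, 0.0769, 0.1538, 0.1538, giving 1−D = 0.8876.
Difference = |0.4219 − 0.8876| = 0.4657, i.e. 0.47 to 2 decimal places.

0.47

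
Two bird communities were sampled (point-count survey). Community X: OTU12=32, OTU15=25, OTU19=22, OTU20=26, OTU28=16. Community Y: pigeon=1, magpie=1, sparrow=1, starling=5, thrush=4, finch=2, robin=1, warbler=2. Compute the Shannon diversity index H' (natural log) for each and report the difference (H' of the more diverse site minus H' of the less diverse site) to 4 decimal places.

Community X: N=121, proportions 0.2644628, 0.2066116, 0.1818182, 0.214876, 0.1322314, giving H' = 1.5854574 (working shown to 7 dp, full precision carried).
Community Y: N=17, proportions 0.0588235, 0.0588235, 0.0588235, 0.2941176, 0.2352941, 0.1176471, 0.0588235, 0.1176471, giving H' = 1.8705689.
Difference = |1.5854574 − 1.8705689| = 0.2851115, i.e. 0.2851 to 4 decimal places.

0.2851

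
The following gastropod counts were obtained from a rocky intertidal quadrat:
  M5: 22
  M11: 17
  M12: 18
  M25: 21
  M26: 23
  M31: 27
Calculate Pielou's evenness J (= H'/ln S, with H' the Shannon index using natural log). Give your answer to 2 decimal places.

Total N = 22+17+18+21+23+27 = 128, so the proportions are 0.1719, 0.1328, 0.1406, 0.1641, 0.1797, 0.2109 (working shown to 4 dp, full precision carried).
H' = −Σ pᵢ ln pᵢ = −((-0.3027) + (-0.2681) + (-0.2759) + (-0.2965) + (-0.3084) + (-0.3283)) = 1.7799.
With S = 6 species, ln S = 1.7918, so J = 1.7799/1.7918 = 0.9934, i.e. 0.99 to 2 decimal places.

0.99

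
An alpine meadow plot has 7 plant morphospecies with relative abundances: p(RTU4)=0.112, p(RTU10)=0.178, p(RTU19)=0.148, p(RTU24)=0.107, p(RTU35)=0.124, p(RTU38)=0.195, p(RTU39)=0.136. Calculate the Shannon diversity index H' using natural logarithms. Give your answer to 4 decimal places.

Each pᵢ ln pᵢ term (working shown to 6 dp, full precision carried): 0.112×(-2.189256)=-0.245197, 0.178×(-1.725972)=-0.307223, 0.148×(-1.910543)=-0.282760, 0.107×(-2.234926)=-0.239137, 0.124×(-2.087474)=-0.258847, 0.195×(-1.634756)=-0.318777, 0.136×(-1.995100)=-0.271334.
Sum = -1.923275, so H' = 1.9233.

1.9233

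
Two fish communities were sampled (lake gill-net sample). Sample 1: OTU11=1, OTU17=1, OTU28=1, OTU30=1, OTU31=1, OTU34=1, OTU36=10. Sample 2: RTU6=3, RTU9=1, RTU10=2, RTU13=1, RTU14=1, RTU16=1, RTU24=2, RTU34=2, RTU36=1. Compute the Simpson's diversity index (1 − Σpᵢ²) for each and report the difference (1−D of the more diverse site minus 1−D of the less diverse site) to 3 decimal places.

0.281

Sample 1: N=16, proportions 0.0625, 0.0625, 0.0625, 0.0625, 0.0625, 0.0625, 0.625, giving 1−D = 0.58594 (working shown to 5 dp, full precision carried).
Sample 2: N=14, proportions 0.21429, 0.07143, 0.14286, 0.07143, 0.07143, 0.07143, 0.14286, 0.14286, 0.07143, giving 1−D = 0.86735.
Difference = |0.58594 − 0.86735| = 0.28141, i.e. 0.281 to 3 decimal places.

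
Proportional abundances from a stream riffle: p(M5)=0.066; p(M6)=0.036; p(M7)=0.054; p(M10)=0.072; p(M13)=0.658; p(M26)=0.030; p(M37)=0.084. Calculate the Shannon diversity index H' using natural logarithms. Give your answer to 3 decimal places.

1.235

Each pᵢ ln pᵢ term (working shown to 5 dp, full precision carried): 0.066×(-2.71810)=-0.17939, 0.036×(-3.32424)=-0.11967, 0.054×(-2.91877)=-0.15761, 0.072×(-2.63109)=-0.18944, 0.658×(-0.41855)=-0.27541, 0.03×(-3.50656)=-0.10520, 0.084×(-2.47694)=-0.20806.
Sum = -1.23478, so H' = 1.235.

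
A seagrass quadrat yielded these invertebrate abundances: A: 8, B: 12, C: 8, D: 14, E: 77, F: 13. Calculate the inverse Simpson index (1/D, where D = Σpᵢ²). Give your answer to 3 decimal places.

Total N = 8+12+8+14+77+13 = 132, so the proportions are 0.060606, 0.090909, 0.060606, 0.106061, 0.583333, 0.098485 (working shown to 6 dp, full precision carried).
D = 0.060606² + 0.090909² + 0.060606² + 0.106061² + 0.583333² + 0.098485² = 0.003673 + 0.008264 + 0.003673 + 0.011249 + 0.340278 + 0.009699 = 0.376837.
So 1/D = 2.65367, i.e. 2.654 to 3 decimal places.

2.654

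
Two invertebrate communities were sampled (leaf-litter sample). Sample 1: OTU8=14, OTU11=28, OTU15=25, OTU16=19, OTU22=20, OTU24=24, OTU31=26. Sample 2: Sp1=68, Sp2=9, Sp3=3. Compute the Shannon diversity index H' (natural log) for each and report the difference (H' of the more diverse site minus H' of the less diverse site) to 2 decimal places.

1.42

Sample 1: N=156, proportions 0.0897, 0.1795, 0.1603, 0.1218, 0.1282, 0.1538, 0.1667, giving H' = 1.9245 (working shown to 4 dp, full precision carried).
Sample 2: N=80, proportions 0.85, 0.1125, 0.0375, giving H' = 0.5071.
Difference = |1.9245 − 0.5071| = 1.4174, i.e. 1.42 to 2 decimal places.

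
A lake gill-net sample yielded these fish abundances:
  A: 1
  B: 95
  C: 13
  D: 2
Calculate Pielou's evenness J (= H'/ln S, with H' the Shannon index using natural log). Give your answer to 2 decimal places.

0.36

Total N = 1+95+13+2 = 111, so the proportions are 0.009, 0.8559, 0.1171, 0.018 (working shown to 4 dp, full precision carried).
H' = −Σ pᵢ ln pᵢ = −((-0.0424) + (-0.1332) + (-0.2512) + (-0.0724)) = 0.4992.
With S = 4 species, ln S = 1.3863, so J = 0.4992/1.3863 = 0.3601, i.e. 0.36 to 2 decimal places.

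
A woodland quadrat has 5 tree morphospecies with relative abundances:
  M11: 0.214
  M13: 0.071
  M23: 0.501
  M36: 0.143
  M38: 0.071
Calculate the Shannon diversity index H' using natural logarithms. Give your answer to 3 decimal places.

Each pᵢ ln pᵢ term (working shown to 5 dp, full precision carried): 0.214×(-1.54178)=-0.32994, 0.071×(-2.64508)=-0.18780, 0.501×(-0.69115)=-0.34627, 0.143×(-1.94491)=-0.27812, 0.071×(-2.64508)=-0.18780.
Sum = -1.32993, so H' = 1.330.

1.330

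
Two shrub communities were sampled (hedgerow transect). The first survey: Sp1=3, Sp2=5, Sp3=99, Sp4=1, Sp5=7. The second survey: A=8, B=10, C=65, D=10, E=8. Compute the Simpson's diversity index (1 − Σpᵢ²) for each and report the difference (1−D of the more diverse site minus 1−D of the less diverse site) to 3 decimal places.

0.301

The first survey: N=115, proportions 0.02609, 0.04348, 0.86087, 0.0087, 0.06087, giving 1−D = 0.25255 (working shown to 5 dp, full precision carried).
The second survey: N=101, proportions 0.07921, 0.09901, 0.64356, 0.09901, 0.07921, giving 1−D = 0.55367.
Difference = |0.25255 − 0.55367| = 0.30112, i.e. 0.301 to 3 decimal places.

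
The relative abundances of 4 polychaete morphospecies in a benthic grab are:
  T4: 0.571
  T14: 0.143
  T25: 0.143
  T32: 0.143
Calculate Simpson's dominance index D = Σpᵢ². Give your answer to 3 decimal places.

0.387

D = 0.571² + 0.143² + 0.143² + 0.143² = 0.32604 + 0.02045 + 0.02045 + 0.02045 = 0.38739 (working shown to 5 dp, full precision carried).
To 3 decimal places, D = 0.387.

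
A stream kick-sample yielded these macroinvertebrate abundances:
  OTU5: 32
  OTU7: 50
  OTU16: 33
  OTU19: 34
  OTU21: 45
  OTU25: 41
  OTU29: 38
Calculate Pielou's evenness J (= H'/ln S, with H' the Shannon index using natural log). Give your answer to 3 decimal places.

0.994

Total N = 32+50+33+34+45+41+38 = 273, so the proportions are 0.11722, 0.18315, 0.12088, 0.12454, 0.16484, 0.15018, 0.13919 (working shown to 5 dp, full precision carried).
H' = −Σ pᵢ ln pᵢ = −((-0.25128) + (-0.31089) + (-0.25541) + (-0.25944) + (-0.29717) + (-0.28473) + (-0.27447)) = 1.93339.
With S = 7 species, ln S = 1.94591, so J = 1.93339/1.94591 = 0.99357, i.e. 0.994 to 3 decimal places.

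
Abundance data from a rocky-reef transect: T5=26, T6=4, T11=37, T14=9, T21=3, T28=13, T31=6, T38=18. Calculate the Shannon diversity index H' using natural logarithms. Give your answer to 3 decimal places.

1.796

Total N = 26+4+37+9+3+13+6+18 = 116, so the proportions are 0.22414, 0.03448, 0.31897, 0.07759, 0.02586, 0.11207, 0.05172, 0.15517 (working shown to 5 dp, full precision carried).
Each pᵢ ln pᵢ term: 0.22414×(-1.49549)=-0.33520, 0.03448×(-3.36730)=-0.11611, 0.31897×(-1.14267)=-0.36447, 0.07759×(-2.55637)=-0.19834, 0.02586×(-3.65498)=-0.09453, 0.11207×(-2.18864)=-0.24528, 0.05172×(-2.96183)=-0.15320, 0.15517×(-1.86322)=-0.28912.
Sum = -1.79624, so H' = 1.796.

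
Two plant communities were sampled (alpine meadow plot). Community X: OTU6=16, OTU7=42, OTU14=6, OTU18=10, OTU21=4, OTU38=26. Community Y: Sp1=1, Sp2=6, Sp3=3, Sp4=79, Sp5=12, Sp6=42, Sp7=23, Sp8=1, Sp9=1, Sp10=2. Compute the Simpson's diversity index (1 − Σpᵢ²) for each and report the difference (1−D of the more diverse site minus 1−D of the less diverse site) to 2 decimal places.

Community X: N=104, proportions 0.1538, 0.4038, 0.0577, 0.0962, 0.0385, 0.25, giving 1−D = 0.7367 (working shown to 4 dp, full precision carried).
Community Y: N=170, proportions 0.0059, 0.0353, 0.0176, 0.4647, 0.0706, 0.2471, 0.1353, 0.0059, 0.0059, 0.0118, giving 1−D = 0.6979.
Difference = |0.7367 − 0.6979| = 0.0388, i.e. 0.04 to 2 decimal places.

0.04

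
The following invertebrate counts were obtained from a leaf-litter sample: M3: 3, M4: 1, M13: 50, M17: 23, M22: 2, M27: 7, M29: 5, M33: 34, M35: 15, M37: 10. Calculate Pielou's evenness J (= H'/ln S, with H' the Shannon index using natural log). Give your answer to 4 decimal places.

0.7933

Total N = 3+1+50+23+2+7+5+34+15+10 = 150, so the proportions are 0.02, 0.006667, 0.333333, 0.153333, 0.013333, 0.046667, 0.033333, 0.226667, 0.1, 0.066667 (working shown to 6 dp, full precision carried).
H' = −Σ pᵢ ln pᵢ = −((-0.078240) + (-0.033404) + (-0.366204) + (-0.287522) + (-0.057567) + (-0.143021) + (-0.113373) + (-0.336436) + (-0.230259) + (-0.180537)) = 1.826561.
With S = 10 species, ln S = 2.302585, so J = 1.826561/2.302585 = 0.793266, i.e. 0.7933 to 4 decimal places.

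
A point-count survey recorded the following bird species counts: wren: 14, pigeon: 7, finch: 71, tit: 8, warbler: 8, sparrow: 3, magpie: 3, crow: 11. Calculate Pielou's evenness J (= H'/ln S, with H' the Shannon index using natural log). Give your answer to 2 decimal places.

0.71

Total N = 14+7+71+8+8+3+3+11 = 125, so the proportions are 0.112, 0.056, 0.568, 0.064, 0.064, 0.024, 0.024, 0.088 (working shown to 4 dp, full precision carried).
H' = −Σ pᵢ ln pᵢ = −((-0.2452) + (-0.1614) + (-0.3213) + (-0.1759) + (-0.1759) + (-0.0895) + (-0.0895) + (-0.2139)) = 1.4726.
With S = 8 species, ln S = 2.0794, so J = 1.4726/2.0794 = 0.7082, i.e. 0.71 to 2 decimal places.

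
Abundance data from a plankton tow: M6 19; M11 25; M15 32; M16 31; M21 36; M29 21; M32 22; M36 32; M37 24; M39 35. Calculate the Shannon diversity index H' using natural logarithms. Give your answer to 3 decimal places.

2.280

Total N = 19+25+32+31+36+21+22+32+24+35 = 277, so the proportions are 0.06859, 0.09025, 0.11552, 0.11191, 0.12996, 0.07581, 0.07942, 0.11552, 0.08664, 0.12635 (working shown to 5 dp, full precision carried).
Each pᵢ ln pᵢ term: 0.06859×(-2.67958)=-0.18380, 0.09025×(-2.40514)=-0.21707, 0.11552×(-2.15828)=-0.24933, 0.11191×(-2.19003)=-0.24509, 0.12996×(-2.04050)=-0.26519, 0.07581×(-2.57950)=-0.19556, 0.07942×(-2.53298)=-0.20117, 0.11552×(-2.15828)=-0.24933, 0.08664×(-2.44596)=-0.21192, 0.12635×(-2.06867)=-0.26138.
Sum = -2.27986, so H' = 2.280.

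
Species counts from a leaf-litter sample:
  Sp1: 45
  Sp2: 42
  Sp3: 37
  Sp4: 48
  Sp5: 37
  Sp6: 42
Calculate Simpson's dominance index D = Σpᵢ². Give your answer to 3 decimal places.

0.168

Total N = 45+42+37+48+37+42 = 251, so the proportions are 0.17928, 0.16733, 0.14741, 0.19124, 0.14741, 0.16733 (working shown to 5 dp, full precision carried).
D = 0.17928² + 0.16733² + 0.14741² + 0.19124² + 0.14741² + 0.16733² = 0.03214 + 0.02800 + 0.02173 + 0.03657 + 0.02173 + 0.02800 = 0.16817.
To 3 decimal places, D = 0.168.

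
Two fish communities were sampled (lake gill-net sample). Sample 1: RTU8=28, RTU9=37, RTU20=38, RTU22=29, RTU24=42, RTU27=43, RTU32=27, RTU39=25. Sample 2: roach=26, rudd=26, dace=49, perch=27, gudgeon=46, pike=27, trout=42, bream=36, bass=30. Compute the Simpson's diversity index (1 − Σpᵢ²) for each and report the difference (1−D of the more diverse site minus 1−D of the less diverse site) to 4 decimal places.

Sample 1: N=269, proportions 0.104089, 0.137546, 0.141264, 0.107807, 0.156134, 0.159851, 0.100372, 0.092937, giving 1−D = 0.870027 (working shown to 6 dp, full precision carried).
Sample 2: N=309, proportions 0.084142, 0.084142, 0.158576, 0.087379, 0.148867, 0.087379, 0.135922, 0.116505, 0.097087, giving 1−D = 0.881788.
Difference = |0.870027 − 0.881788| = 0.011761, i.e. 0.0118 to 4 decimal places.

0.0118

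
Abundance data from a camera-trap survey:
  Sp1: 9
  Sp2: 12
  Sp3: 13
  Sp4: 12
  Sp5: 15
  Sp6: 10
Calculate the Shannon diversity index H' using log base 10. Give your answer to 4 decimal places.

Total N = 9+12+13+12+15+10 = 71, so the proportions are 0.126761, 0.169014, 0.183099, 0.169014, 0.211268, 0.140845 (working shown to 6 dp, full precision carried).
Each pᵢ log₁₀ pᵢ term: 0.126761×(-0.897016)=-0.113706, 0.169014×(-0.772077)=-0.130492, 0.183099×(-0.737315)=-0.135001, 0.169014×(-0.772077)=-0.130492, 0.211268×(-0.675167)=-0.142641, 0.140845×(-0.851258)=-0.119896.
Sum = -0.772228, so H' = 0.7722.

0.7722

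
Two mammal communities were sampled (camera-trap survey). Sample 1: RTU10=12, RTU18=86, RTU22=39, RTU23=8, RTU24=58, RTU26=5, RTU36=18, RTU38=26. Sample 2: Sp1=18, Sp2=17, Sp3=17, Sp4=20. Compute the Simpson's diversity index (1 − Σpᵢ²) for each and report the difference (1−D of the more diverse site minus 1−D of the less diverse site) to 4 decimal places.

Sample 1: N=252, proportions 0.047619, 0.34127, 0.154762, 0.031746, 0.230159, 0.019841, 0.071429, 0.103175, giving 1−D = 0.787195 (working shown to 6 dp, full precision carried).
Sample 2: N=72, proportions 0.25, 0.236111, 0.236111, 0.277778, giving 1−D = 0.748843.
Difference = |0.787195 − 0.748843| = 0.038352, i.e. 0.0384 to 4 decimal places.

0.0384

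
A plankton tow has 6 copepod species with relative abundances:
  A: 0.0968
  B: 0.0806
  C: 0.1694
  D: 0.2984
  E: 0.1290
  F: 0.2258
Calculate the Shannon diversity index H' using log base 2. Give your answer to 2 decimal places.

Each pᵢ log₂ pᵢ term (working shown to 4 dp, full precision carried): 0.0968×(-3.3688)=-0.3261, 0.0806×(-3.6331)=-0.2928, 0.1694×(-2.5615)=-0.4339, 0.2984×(-1.7447)=-0.5206, 0.129×(-2.9546)=-0.3811, 0.2258×(-2.1469)=-0.4848.
Sum = -2.4394, so H' = 2.44.

2.44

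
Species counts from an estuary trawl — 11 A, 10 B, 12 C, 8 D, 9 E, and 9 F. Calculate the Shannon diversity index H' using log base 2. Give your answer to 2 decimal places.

2.57

Total N = 11+10+12+8+9+9 = 59, so the proportions are 0.1864, 0.1695, 0.2034, 0.1356, 0.1525, 0.1525 (working shown to 4 dp, full precision carried).
Each pᵢ log₂ pᵢ term: 0.1864×(-2.4232)=-0.4518, 0.1695×(-2.5607)=-0.4340, 0.2034×(-2.2977)=-0.4673, 0.1356×(-2.8826)=-0.3909, 0.1525×(-2.7127)=-0.4138, 0.1525×(-2.7127)=-0.4138.
Sum = -2.5716, so H' = 2.57.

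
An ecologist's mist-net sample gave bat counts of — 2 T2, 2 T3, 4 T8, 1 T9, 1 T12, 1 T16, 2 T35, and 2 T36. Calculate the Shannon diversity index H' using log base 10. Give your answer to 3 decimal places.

0.855

Total N = 2+2+4+1+1+1+2+2 = 15, so the proportions are 0.13333, 0.13333, 0.26667, 0.06667, 0.06667, 0.06667, 0.13333, 0.13333 (working shown to 5 dp, full precision carried).
Each pᵢ log₁₀ pᵢ term: 0.13333×(-0.87506)=-0.11667, 0.13333×(-0.87506)=-0.11667, 0.26667×(-0.57403)=-0.15308, 0.06667×(-1.17609)=-0.07841, 0.06667×(-1.17609)=-0.07841, 0.06667×(-1.17609)=-0.07841, 0.13333×(-0.87506)=-0.11667, 0.13333×(-0.87506)=-0.11667.
Sum = -0.85499, so H' = 0.855.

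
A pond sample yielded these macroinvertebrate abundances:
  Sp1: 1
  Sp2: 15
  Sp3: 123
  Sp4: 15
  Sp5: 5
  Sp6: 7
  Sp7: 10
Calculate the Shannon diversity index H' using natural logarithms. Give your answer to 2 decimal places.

Total N = 1+15+123+15+5+7+10 = 176, so the proportions are 0.0057, 0.0852, 0.6989, 0.0852, 0.0284, 0.0398, 0.0568 (working shown to 4 dp, full precision carried).
Each pᵢ ln pᵢ term: 0.0057×(-5.1705)=-0.0294, 0.0852×(-2.4624)=-0.2099, 0.6989×(-0.3583)=-0.2504, 0.0852×(-2.4624)=-0.2099, 0.0284×(-3.5610)=-0.1012, 0.0398×(-3.2246)=-0.1283, 0.0568×(-2.8679)=-0.1629.
Sum = -1.0919, so H' = 1.09.

1.09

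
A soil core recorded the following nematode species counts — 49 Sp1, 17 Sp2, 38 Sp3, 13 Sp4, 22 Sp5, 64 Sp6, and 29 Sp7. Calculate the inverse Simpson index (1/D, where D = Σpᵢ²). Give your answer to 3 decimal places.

5.535

Total N = 49+17+38+13+22+64+29 = 232, so the proportions are 0.2112069, 0.0732759, 0.1637931, 0.0560345, 0.0948276, 0.2758621, 0.125 (working shown to 7 dp, full precision carried).
D = 0.2112069² + 0.0732759² + 0.1637931² + 0.0560345² + 0.0948276² + 0.2758621² + 0.125² = 0.0446084 + 0.0053694 + 0.0268282 + 0.0031399 + 0.0089923 + 0.0760999 + 0.0156250 = 0.1806629.
So 1/D = 5.53517, i.e. 5.535 to 3 decimal places.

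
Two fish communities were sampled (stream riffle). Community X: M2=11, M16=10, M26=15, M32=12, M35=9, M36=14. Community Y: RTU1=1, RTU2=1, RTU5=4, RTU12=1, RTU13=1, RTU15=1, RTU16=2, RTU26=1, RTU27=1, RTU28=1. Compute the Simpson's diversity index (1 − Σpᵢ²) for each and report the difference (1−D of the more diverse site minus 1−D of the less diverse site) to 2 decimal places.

Community X: N=71, proportions 0.1549, 0.1408, 0.2113, 0.169, 0.1268, 0.1972, giving 1−D = 0.8280 (working shown to 4 dp, full precision carried).
Community Y: N=14, proportions 0.0714, 0.0714, 0.2857, 0.0714, 0.0714, 0.0714, 0.1429, 0.0714, 0.0714, 0.0714, giving 1−D = 0.8571.
Difference = |0.8280 − 0.8571| = 0.0291, i.e. 0.03 to 2 decimal places.

0.03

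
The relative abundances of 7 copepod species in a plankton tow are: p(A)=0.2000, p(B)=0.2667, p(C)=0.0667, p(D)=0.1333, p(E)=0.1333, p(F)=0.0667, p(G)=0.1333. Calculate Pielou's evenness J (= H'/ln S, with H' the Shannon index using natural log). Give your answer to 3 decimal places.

0.946

H' = −Σ pᵢ ln pᵢ = −((-0.32189) + (-0.35248) + (-0.18059) + (-0.26862) + (-0.26862) + (-0.18059) + (-0.26862)) = 1.84141 (working shown to 5 dp, full precision carried).
With S = 7 species, ln S = 1.94591, so J = 1.84141/1.94591 = 0.94630, i.e. 0.946 to 3 decimal places.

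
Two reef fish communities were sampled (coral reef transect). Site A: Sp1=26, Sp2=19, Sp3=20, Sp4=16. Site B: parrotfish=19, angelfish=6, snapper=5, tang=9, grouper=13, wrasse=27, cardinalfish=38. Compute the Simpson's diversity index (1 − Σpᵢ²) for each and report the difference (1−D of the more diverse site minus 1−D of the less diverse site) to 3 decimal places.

0.050

Site A: N=81, proportions 0.32099, 0.23457, 0.24691, 0.19753, giving 1−D = 0.74196 (working shown to 5 dp, full precision carried).
Site B: N=117, proportions 0.16239, 0.05128, 0.04274, 0.07692, 0.11111, 0.23077, 0.32479, giving 1−D = 0.79217.
Difference = |0.74196 − 0.79217| = 0.05021, i.e. 0.050 to 3 decimal places.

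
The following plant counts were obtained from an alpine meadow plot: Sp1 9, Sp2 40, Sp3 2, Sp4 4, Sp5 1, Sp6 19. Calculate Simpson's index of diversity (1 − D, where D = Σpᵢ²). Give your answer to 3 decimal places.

0.633

Total N = 9+40+2+4+1+19 = 75, so the proportions are 0.12, 0.53333, 0.02667, 0.05333, 0.01333, 0.25333 (working shown to 5 dp, full precision carried).
D = 0.12² + 0.53333² + 0.02667² + 0.05333² + 0.01333² + 0.25333² = 0.01440 + 0.28444 + 0.00071 + 0.00284 + 0.00018 + 0.06418 = 0.36676.
So 1 − D = 0.63324, i.e. 0.633 to 3 decimal places.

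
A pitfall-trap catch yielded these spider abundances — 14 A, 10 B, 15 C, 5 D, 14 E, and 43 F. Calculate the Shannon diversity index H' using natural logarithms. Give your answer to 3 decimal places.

Total N = 14+10+15+5+14+43 = 101, so the proportions are 0.13861, 0.09901, 0.14851, 0.0495, 0.13861, 0.42574 (working shown to 5 dp, full precision carried).
Each pᵢ ln pᵢ term: 0.13861×(-1.97606)=-0.27391, 0.09901×(-2.31254)=-0.22896, 0.14851×(-1.90707)=-0.28323, 0.0495×(-3.00568)=-0.14880, 0.13861×(-1.97606)=-0.27391, 0.42574×(-0.85392)=-0.36355.
Sum = -1.57236, so H' = 1.572.

1.572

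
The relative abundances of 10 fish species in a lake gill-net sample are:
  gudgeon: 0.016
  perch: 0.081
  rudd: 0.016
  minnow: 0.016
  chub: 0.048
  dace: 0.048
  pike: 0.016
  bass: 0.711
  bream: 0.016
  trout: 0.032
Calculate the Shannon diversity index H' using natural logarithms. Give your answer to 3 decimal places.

1.179

Each pᵢ ln pᵢ term (working shown to 5 dp, full precision carried): 0.016×(-4.13517)=-0.06616, 0.081×(-2.51331)=-0.20358, 0.016×(-4.13517)=-0.06616, 0.016×(-4.13517)=-0.06616, 0.048×(-3.03655)=-0.14575, 0.048×(-3.03655)=-0.14575, 0.016×(-4.13517)=-0.06616, 0.711×(-0.34108)=-0.24251, 0.016×(-4.13517)=-0.06616, 0.032×(-3.44202)=-0.11014.
Sum = -1.17855, so H' = 1.179.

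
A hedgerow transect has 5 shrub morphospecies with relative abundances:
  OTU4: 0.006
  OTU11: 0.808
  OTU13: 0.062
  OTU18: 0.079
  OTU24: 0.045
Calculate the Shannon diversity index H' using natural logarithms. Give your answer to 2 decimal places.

Each pᵢ ln pᵢ term (working shown to 4 dp, full precision carried): 0.006×(-5.1160)=-0.0307, 0.808×(-0.2132)=-0.1723, 0.062×(-2.7806)=-0.1724, 0.079×(-2.5383)=-0.2005, 0.045×(-3.1011)=-0.1395.
Sum = -0.7154, so H' = 0.72.

0.72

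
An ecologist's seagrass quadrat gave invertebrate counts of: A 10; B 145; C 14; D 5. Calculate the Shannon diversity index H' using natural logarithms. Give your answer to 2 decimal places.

Total N = 10+145+14+5 = 174, so the proportions are 0.0575, 0.8333, 0.0805, 0.0287 (working shown to 4 dp, full precision carried).
Each pᵢ ln pᵢ term: 0.0575×(-2.8565)=-0.1642, 0.8333×(-0.1823)=-0.1519, 0.0805×(-2.5200)=-0.2028, 0.0287×(-3.5496)=-0.1020.
Sum = -0.6209, so H' = 0.62.

0.62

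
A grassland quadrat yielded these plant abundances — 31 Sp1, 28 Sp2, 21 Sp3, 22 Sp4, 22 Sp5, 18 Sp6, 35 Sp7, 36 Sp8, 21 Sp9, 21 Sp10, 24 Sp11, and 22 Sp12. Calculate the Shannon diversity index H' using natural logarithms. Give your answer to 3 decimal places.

2.460

Total N = 31+28+21+22+22+18+35+36+21+21+24+22 = 301, so the proportions are 0.10299, 0.09302, 0.06977, 0.07309, 0.07309, 0.0598, 0.11628, 0.1196, 0.06977, 0.06977, 0.07973, 0.07309 (working shown to 5 dp, full precision carried).
Each pᵢ ln pᵢ term: 0.10299×(-2.27312)=-0.23411, 0.09302×(-2.37491)=-0.22092, 0.06977×(-2.66259)=-0.18576, 0.07309×(-2.61607)=-0.19121, 0.07309×(-2.61607)=-0.19121, 0.0598×(-2.81674)=-0.16844, 0.11628×(-2.15176)=-0.25020, 0.1196×(-2.12359)=-0.25398, 0.06977×(-2.66259)=-0.18576, 0.06977×(-2.66259)=-0.18576, 0.07973×(-2.52906)=-0.20165, 0.07309×(-2.61607)=-0.19121.
Sum = -2.46022, so H' = 2.460.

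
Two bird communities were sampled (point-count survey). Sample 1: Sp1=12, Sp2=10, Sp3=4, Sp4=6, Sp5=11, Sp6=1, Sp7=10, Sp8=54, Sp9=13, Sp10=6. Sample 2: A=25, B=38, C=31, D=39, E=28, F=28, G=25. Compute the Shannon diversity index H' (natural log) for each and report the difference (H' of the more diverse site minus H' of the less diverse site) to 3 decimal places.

Sample 1: N=127, proportions 0.09449, 0.07874, 0.0315, 0.04724, 0.08661, 0.00787, 0.07874, 0.4252, 0.10236, 0.04724, giving H' = 1.86747 (working shown to 5 dp, full precision carried).
Sample 2: N=214, proportions 0.11682, 0.17757, 0.14486, 0.18224, 0.13084, 0.13084, 0.11682, giving H' = 1.93089.
Difference = |1.86747 − 1.93089| = 0.06342, i.e. 0.063 to 3 decimal places.

0.063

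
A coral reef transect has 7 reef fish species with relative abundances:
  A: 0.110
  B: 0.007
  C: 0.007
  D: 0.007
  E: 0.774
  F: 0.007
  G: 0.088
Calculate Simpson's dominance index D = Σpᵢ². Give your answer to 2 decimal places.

0.62

D = 0.11² + 0.007² + 0.007² + 0.007² + 0.774² + 0.007² + 0.088² = 0.0121 + 0.0000 + 0.0000 + 0.0000 + 0.5991 + 0.0000 + 0.0077 = 0.6191 (working shown to 4 dp, full precision carried).
To 2 decimal places, D = 0.62.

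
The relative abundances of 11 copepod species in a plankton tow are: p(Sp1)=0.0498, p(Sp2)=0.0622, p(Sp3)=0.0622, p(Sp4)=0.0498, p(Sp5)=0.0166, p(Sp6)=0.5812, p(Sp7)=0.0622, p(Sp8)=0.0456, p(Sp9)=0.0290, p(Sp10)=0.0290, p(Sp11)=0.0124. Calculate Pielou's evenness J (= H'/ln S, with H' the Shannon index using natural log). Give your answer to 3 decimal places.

H' = −Σ pᵢ ln pᵢ = −((-0.14939) + (-0.17275) + (-0.17275) + (-0.14939) + (-0.06803) + (-0.31539) + (-0.17275) + (-0.14081) + (-0.10267) + (-0.10267) + (-0.05444)) = 1.60105 (working shown to 5 dp, full precision carried).
With S = 11 species, ln S = 2.39790, so J = 1.60105/2.39790 = 0.66769, i.e. 0.668 to 3 decimal places.

0.668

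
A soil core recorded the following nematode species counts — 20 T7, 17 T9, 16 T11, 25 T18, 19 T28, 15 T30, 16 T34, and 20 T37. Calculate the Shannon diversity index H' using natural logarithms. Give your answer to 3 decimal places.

Total N = 20+17+16+25+19+15+16+20 = 148, so the proportions are 0.13514, 0.11486, 0.10811, 0.16892, 0.12838, 0.10135, 0.10811, 0.13514 (working shown to 5 dp, full precision carried).
Each pᵢ ln pᵢ term: 0.13514×(-2.00148)=-0.27047, 0.11486×(-2.16400)=-0.24857, 0.10811×(-2.22462)=-0.24050, 0.16892×(-1.77834)=-0.30039, 0.12838×(-2.05277)=-0.26353, 0.10135×(-2.28916)=-0.23201, 0.10811×(-2.22462)=-0.24050, 0.13514×(-2.00148)=-0.27047.
Sum = -2.06644, so H' = 2.066.

2.066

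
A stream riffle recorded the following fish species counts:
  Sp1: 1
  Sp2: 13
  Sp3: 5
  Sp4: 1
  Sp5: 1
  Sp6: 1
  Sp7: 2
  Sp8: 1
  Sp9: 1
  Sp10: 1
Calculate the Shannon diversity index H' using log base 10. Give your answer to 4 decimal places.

Total N = 1+13+5+1+1+1+2+1+1+1 = 27, so the proportions are 0.037037, 0.481481, 0.185185, 0.037037, 0.037037, 0.037037, 0.074074, 0.037037, 0.037037, 0.037037 (working shown to 6 dp, full precision carried).
Each pᵢ log₁₀ pᵢ term: 0.037037×(-1.431364)=-0.053013, 0.481481×(-0.317420)=-0.152832, 0.185185×(-0.732394)=-0.135628, 0.037037×(-1.431364)=-0.053013, 0.037037×(-1.431364)=-0.053013, 0.037037×(-1.431364)=-0.053013, 0.074074×(-1.130334)=-0.083728, 0.037037×(-1.431364)=-0.053013, 0.037037×(-1.431364)=-0.053013, 0.037037×(-1.431364)=-0.053013.
Sum = -0.743283, so H' = 0.7433.

0.7433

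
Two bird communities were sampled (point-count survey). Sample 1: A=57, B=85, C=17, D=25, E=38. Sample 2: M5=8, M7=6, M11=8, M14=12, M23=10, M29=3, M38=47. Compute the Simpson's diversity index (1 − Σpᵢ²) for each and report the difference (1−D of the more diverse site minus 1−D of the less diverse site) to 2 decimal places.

0.04

Sample 1: N=222, proportions 0.2568, 0.3829, 0.0766, 0.1126, 0.1712, giving 1−D = 0.7396 (working shown to 4 dp, full precision carried).
Sample 2: N=94, proportions 0.0851, 0.0638, 0.0851, 0.1277, 0.1064, 0.0319, 0.5, giving 1−D = 0.7028.
Difference = |0.7396 − 0.7028| = 0.0368, i.e. 0.04 to 2 decimal places.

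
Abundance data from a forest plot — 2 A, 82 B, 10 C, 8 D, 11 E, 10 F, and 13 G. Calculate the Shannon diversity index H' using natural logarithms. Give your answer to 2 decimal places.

1.35

Total N = 2+82+10+8+11+10+13 = 136, so the proportions are 0.0147, 0.6029, 0.0735, 0.0588, 0.0809, 0.0735, 0.0956 (working shown to 4 dp, full precision carried).
Each pᵢ ln pᵢ term: 0.0147×(-4.2195)=-0.0621, 0.6029×(-0.5059)=-0.3050, 0.0735×(-2.6101)=-0.1919, 0.0588×(-2.8332)=-0.1667, 0.0809×(-2.5148)=-0.2034, 0.0735×(-2.6101)=-0.1919, 0.0956×(-2.3477)=-0.2244.
Sum = -1.3454, so H' = 1.35.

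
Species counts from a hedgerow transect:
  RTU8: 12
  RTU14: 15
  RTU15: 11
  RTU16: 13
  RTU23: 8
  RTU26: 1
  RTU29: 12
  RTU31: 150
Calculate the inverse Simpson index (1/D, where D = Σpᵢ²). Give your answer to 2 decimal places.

2.11

Total N = 12+15+11+13+8+1+12+150 = 222, so the proportions are 0.05405, 0.06757, 0.04955, 0.05856, 0.03604, 0.0045, 0.05405, 0.67568 (working shown to 5 dp, full precision carried).
D = 0.05405² + 0.06757² + 0.04955² + 0.05856² + 0.03604² + 0.0045² + 0.05405² + 0.67568² = 0.00292 + 0.00457 + 0.00246 + 0.00343 + 0.00130 + 0.00002 + 0.00292 + 0.45654 = 0.47415.
So 1/D = 2.1090, i.e. 2.11 to 2 decimal places.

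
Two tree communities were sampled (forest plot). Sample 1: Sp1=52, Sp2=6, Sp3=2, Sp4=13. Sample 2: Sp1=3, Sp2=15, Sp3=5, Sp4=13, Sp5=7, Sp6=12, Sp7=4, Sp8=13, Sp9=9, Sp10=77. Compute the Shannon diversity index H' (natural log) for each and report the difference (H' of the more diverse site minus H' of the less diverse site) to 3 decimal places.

0.907

Sample 1: N=73, proportions 0.712329, 0.082192, 0.027397, 0.178082, giving H' = 0.852845 (working shown to 6 dp, full precision carried).
Sample 2: N=158, proportions 0.018987, 0.094937, 0.031646, 0.082278, 0.044304, 0.075949, 0.025316, 0.082278, 0.056962, 0.487342, giving H' = 1.759520.
Difference = |0.852845 − 1.759520| = 0.906675, i.e. 0.907 to 3 decimal places.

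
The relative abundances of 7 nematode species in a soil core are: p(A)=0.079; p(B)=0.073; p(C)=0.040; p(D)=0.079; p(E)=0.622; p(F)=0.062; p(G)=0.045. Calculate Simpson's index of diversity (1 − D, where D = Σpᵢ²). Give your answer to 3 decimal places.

D = 0.079² + 0.073² + 0.04² + 0.079² + 0.622² + 0.062² + 0.045² = 0.00624 + 0.00533 + 0.00160 + 0.00624 + 0.38688 + 0.00384 + 0.00202 = 0.41216 (working shown to 5 dp, full precision carried).
So 1 − D = 0.58784, i.e. 0.588 to 3 decimal places.

0.588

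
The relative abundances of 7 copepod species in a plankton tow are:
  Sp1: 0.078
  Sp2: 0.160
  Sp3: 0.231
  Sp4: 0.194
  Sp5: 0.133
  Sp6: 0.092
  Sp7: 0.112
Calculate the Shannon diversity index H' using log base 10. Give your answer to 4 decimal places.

Each pᵢ log₁₀ pᵢ term (working shown to 6 dp, full precision carried): 0.078×(-1.107905)=-0.086417, 0.16×(-0.795880)=-0.127341, 0.231×(-0.636388)=-0.147006, 0.194×(-0.712198)=-0.138166, 0.133×(-0.876148)=-0.116528, 0.092×(-1.036212)=-0.095332, 0.112×(-0.950782)=-0.106488.
Sum = -0.817276, so H' = 0.8173.

0.8173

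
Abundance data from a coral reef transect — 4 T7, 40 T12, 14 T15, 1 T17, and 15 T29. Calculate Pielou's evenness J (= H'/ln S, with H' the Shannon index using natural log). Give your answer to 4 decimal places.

0.7375

Total N = 4+40+14+1+15 = 74, so the proportions are 0.054054, 0.540541, 0.189189, 0.013514, 0.202703 (working shown to 6 dp, full precision carried).
H' = −Σ pᵢ ln pᵢ = −((-0.157717) + (-0.332533) + (-0.315001) + (-0.058163) + (-0.323517)) = 1.186931.
With S = 5 species, ln S = 1.609438, so J = 1.186931/1.609438 = 0.737482, i.e. 0.7375 to 4 decimal places.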